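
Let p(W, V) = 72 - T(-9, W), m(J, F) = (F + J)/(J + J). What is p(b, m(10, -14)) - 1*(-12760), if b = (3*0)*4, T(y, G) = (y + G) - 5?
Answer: 12846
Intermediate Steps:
m(J, F) = (F + J)/(2*J) (m(J, F) = (F + J)/((2*J)) = (F + J)*(1/(2*J)) = (F + J)/(2*J))
T(y, G) = -5 + G + y (T(y, G) = (G + y) - 5 = -5 + G + y)
b = 0 (b = 0*4 = 0)
p(W, V) = 86 - W (p(W, V) = 72 - (-5 + W - 9) = 72 - (-14 + W) = 72 + (14 - W) = 86 - W)
p(b, m(10, -14)) - 1*(-12760) = (86 - 1*0) - 1*(-12760) = (86 + 0) + 12760 = 86 + 12760 = 12846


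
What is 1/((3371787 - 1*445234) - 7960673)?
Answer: -1/5034120 ≈ -1.9864e-7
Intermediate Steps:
1/((3371787 - 1*445234) - 7960673) = 1/((3371787 - 445234) - 7960673) = 1/(2926553 - 7960673) = 1/(-5034120) = -1/5034120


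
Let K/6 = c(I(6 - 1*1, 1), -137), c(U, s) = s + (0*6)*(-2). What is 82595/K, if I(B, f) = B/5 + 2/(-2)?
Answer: -82595/822 ≈ -100.48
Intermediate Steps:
I(B, f) = -1 + B/5 (I(B, f) = B*(1/5) + 2*(-1/2) = B/5 - 1 = -1 + B/5)
c(U, s) = s (c(U, s) = s + 0*(-2) = s + 0 = s)
K = -822 (K = 6*(-137) = -822)
82595/K = 82595/(-822) = 82595*(-1/822) = -82595/822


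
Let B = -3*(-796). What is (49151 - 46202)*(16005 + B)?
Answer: 54240957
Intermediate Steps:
B = 2388
(49151 - 46202)*(16005 + B) = (49151 - 46202)*(16005 + 2388) = 2949*18393 = 54240957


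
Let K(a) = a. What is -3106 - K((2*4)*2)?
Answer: -3122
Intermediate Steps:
-3106 - K((2*4)*2) = -3106 - 2*4*2 = -3106 - 8*2 = -3106 - 1*16 = -3106 - 16 = -3122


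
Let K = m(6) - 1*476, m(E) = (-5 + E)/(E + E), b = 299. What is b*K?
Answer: -1707589/12 ≈ -1.4230e+5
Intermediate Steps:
m(E) = (-5 + E)/(2*E) (m(E) = (-5 + E)/((2*E)) = (-5 + E)*(1/(2*E)) = (-5 + E)/(2*E))
K = -5711/12 (K = (½)*(-5 + 6)/6 - 1*476 = (½)*(⅙)*1 - 476 = 1/12 - 476 = -5711/12 ≈ -475.92)
b*K = 299*(-5711/12) = -1707589/12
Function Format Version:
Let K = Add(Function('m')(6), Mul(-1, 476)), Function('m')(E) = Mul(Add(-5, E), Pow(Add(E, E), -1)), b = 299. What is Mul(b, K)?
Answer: Rational(-1707589, 12) ≈ -1.4230e+5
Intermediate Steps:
Function('m')(E) = Mul(Rational(1, 2), Pow(E, -1), Add(-5, E)) (Function('m')(E) = Mul(Add(-5, E), Pow(Mul(2, E), -1)) = Mul(Add(-5, E), Mul(Rational(1, 2), Pow(E, -1))) = Mul(Rational(1, 2), Pow(E, -1), Add(-5, E)))
K = Rational(-5711, 12) (K = Add(Mul(Rational(1, 2), Pow(6, -1), Add(-5, 6)), Mul(-1, 476)) = Add(Mul(Rational(1, 2), Rational(1, 6), 1), -476) = Add(Rational(1, 12), -476) = Rational(-5711, 12) ≈ -475.92)
Mul(b, K) = Mul(299, Rational(-5711, 12)) = Rational(-1707589, 12)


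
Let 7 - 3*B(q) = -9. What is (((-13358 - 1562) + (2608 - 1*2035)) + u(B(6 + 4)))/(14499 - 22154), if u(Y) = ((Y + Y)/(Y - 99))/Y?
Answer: 4031513/2151055 ≈ 1.8742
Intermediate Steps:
B(q) = 16/3 (B(q) = 7/3 - 1/3*(-9) = 7/3 + 3 = 16/3)
u(Y) = 2/(-99 + Y) (u(Y) = ((2*Y)/(-99 + Y))/Y = (2*Y/(-99 + Y))/Y = 2/(-99 + Y))
(((-13358 - 1562) + (2608 - 1*2035)) + u(B(6 + 4)))/(14499 - 22154) = (((-13358 - 1562) + (2608 - 1*2035)) + 2/(-99 + 16/3))/(14499 - 22154) = ((-14920 + (2608 - 2035)) + 2/(-281/3))/(-7655) = ((-14920 + 573) + 2*(-3/281))*(-1/7655) = (-14347 - 6/281)*(-1/7655) = -4031513/281*(-1/7655) = 4031513/2151055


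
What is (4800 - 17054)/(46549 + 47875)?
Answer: -557/4292 ≈ -0.12978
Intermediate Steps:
(4800 - 17054)/(46549 + 47875) = -12254/94424 = -12254*1/94424 = -557/4292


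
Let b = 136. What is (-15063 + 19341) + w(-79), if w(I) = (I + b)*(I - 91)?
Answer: -5412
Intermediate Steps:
w(I) = (-91 + I)*(136 + I) (w(I) = (I + 136)*(I - 91) = (136 + I)*(-91 + I) = (-91 + I)*(136 + I))
(-15063 + 19341) + w(-79) = (-15063 + 19341) + (-12376 + (-79)² + 45*(-79)) = 4278 + (-12376 + 6241 - 3555) = 4278 - 9690 = -5412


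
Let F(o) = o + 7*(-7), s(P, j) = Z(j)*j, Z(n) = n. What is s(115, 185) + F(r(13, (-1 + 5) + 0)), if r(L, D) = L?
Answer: 34189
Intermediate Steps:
s(P, j) = j² (s(P, j) = j*j = j²)
F(o) = -49 + o (F(o) = o - 49 = -49 + o)
s(115, 185) + F(r(13, (-1 + 5) + 0)) = 185² + (-49 + 13) = 34225 - 36 = 34189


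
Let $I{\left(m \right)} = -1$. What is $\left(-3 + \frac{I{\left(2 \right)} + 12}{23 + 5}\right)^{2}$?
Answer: $\frac{5329}{784} \approx 6.7972$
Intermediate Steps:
$\left(-3 + \frac{I{\left(2 \right)} + 12}{23 + 5}\right)^{2} = \left(-3 + \frac{-1 + 12}{23 + 5}\right)^{2} = \left(-3 + \frac{11}{28}\right)^{2} = \left(- \frac{73}{28}\right)^{2} = \frac{5329}{784}$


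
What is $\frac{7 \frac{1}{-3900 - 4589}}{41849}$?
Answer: $- \frac{7}{355256161} \approx -1.9704 \cdot 10^{-8}$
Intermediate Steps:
$\frac{7 \frac{1}{-3900 - 4589}}{41849} = \frac{7}{-8489} \cdot \frac{1}{41849} = 7 \left(- \frac{1}{8489}\right) \frac{1}{41849} = \left(- \frac{7}{8489}\right) \frac{1}{41849} = - \frac{7}{355256161}$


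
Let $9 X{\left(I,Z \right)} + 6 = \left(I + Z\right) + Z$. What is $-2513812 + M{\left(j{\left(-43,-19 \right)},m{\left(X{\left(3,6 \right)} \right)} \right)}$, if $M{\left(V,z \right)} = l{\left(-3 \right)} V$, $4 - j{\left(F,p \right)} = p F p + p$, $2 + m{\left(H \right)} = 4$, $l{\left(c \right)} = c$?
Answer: $-2560450$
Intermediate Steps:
$X{\left(I,Z \right)} = - \frac{2}{3} + \frac{I}{9} + \frac{2 Z}{9}$ ($X{\left(I,Z \right)} = - \frac{2}{3} + \frac{\left(I + Z\right) + Z}{9} = - \frac{2}{3} + \frac{I + 2 Z}{9} = - \frac{2}{3} + \left(\frac{I}{9} + \frac{2 Z}{9}\right) = - \frac{2}{3} + \frac{I}{9} + \frac{2 Z}{9}$)
$m{\left(H \right)} = 2$ ($m{\left(H \right)} = -2 + 4 = 2$)
$j{\left(F,p \right)} = 4 - p - F p^{2}$ ($j{\left(F,p \right)} = 4 - \left(p F p + p\right) = 4 - \left(F p p + p\right) = 4 - \left(F p^{2} + p\right) = 4 - \left(p + F p^{2}\right) = 4 - p - F p^{2}$)
$M{\left(V,z \right)} = - 3 V$
$-2513812 + M{\left(j{\left(-43,-19 \right)},m{\left(X{\left(3,6 \right)} \right)} \right)} = -2513812 - 3 \left(4 - -19 - - 43 \left(-19\right)^{2}\right) = -2513812 - 3 \left(4 + 19 - \left(-43\right) 361\right) = -2513812 - 3 \left(4 + 19 + 15523\right) = -2513812 - 46638 = -2560450$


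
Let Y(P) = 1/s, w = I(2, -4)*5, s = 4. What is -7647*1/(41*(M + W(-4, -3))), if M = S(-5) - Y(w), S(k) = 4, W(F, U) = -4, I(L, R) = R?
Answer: 30588/41 ≈ 746.05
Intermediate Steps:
w = -20 (w = -4*5 = -20)
Y(P) = ¼ (Y(P) = 1/4 = 1*(¼) = ¼)
M = 15/4 (M = 4 - 1*¼ = 4 - ¼ = 15/4 ≈ 3.7500)
-7647*1/(41*(M + W(-4, -3))) = -7647*1/(41*(15/4 - 4)) = -7647/(41*(-¼)) = -7647/(-41/4) = -7647*(-4/41) = 30588/41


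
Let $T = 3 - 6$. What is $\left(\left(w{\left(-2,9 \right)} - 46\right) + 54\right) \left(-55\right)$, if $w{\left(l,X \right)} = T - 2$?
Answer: $-165$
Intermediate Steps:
$T = -3$ ($T = 3 - 6 = -3$)
$w{\left(l,X \right)} = -5$ ($w{\left(l,X \right)} = -3 - 2 = -5$)
$\left(\left(w{\left(-2,9 \right)} - 46\right) + 54\right) \left(-55\right) = \left(\left(-5 - 46\right) + 54\right) \left(-55\right) = \left(-51 + 54\right) \left(-55\right) = 3 \left(-55\right) = -165$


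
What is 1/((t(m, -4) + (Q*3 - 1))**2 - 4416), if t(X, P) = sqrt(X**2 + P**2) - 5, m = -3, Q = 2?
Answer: -1/4391 ≈ -0.00022774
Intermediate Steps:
t(X, P) = -5 + sqrt(P**2 + X**2) (t(X, P) = sqrt(P**2 + X**2) - 5 = -5 + sqrt(P**2 + X**2))
1/((t(m, -4) + (Q*3 - 1))**2 - 4416) = 1/(((-5 + sqrt((-4)**2 + (-3)**2)) + (2*3 - 1))**2 - 4416) = 1/(((-5 + sqrt(16 + 9)) + (6 - 1))**2 - 4416) = 1/(((-5 + sqrt(25)) + 5)**2 - 4416) = 1/(((-5 + 5) + 5)**2 - 4416) = 1/((0 + 5)**2 - 4416) = 1/(5**2 - 4416) = 1/(25 - 4416) = 1/(-4391) = -1/4391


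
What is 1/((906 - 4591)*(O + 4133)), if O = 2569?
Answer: -1/24696870 ≈ -4.0491e-8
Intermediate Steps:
1/((906 - 4591)*(O + 4133)) = 1/((906 - 4591)*(2569 + 4133)) = 1/(-3685*6702) = 1/(-24696870) = -1/24696870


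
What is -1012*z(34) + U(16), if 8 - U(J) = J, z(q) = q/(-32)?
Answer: 4269/4 ≈ 1067.3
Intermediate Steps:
z(q) = -q/32 (z(q) = q*(-1/32) = -q/32)
U(J) = 8 - J
-1012*z(34) + U(16) = -(-253)*34/8 + (8 - 1*16) = -1012*(-17/16) + (8 - 16) = 4301/4 - 8 = 4269/4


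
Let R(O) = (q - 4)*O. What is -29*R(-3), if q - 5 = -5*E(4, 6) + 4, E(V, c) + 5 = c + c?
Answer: -2610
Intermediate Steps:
E(V, c) = -5 + 2*c (E(V, c) = -5 + (c + c) = -5 + 2*c)
q = -26 (q = 5 + (-5*(-5 + 2*6) + 4) = 5 + (-5*(-5 + 12) + 4) = 5 + (-5*7 + 4) = 5 + (-35 + 4) = 5 - 31 = -26)
R(O) = -30*O (R(O) = (-26 - 4)*O = -30*O)
-29*R(-3) = -(-870)*(-3) = -29*90 = -2610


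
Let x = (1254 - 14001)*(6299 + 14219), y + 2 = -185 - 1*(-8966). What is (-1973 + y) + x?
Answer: -261536140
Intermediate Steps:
y = 8779 (y = -2 + (-185 - 1*(-8966)) = -2 + (-185 + 8966) = -2 + 8781 = 8779)
x = -261542946 (x = -12747*20518 = -261542946)
(-1973 + y) + x = (-1973 + 8779) - 261542946 = 6806 - 261542946 = -261536140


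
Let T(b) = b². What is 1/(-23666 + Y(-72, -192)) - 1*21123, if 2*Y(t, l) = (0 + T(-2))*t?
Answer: -502938631/23810 ≈ -21123.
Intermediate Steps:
Y(t, l) = 2*t (Y(t, l) = ((0 + (-2)²)*t)/2 = ((0 + 4)*t)/2 = (4*t)/2 = 2*t)
1/(-23666 + Y(-72, -192)) - 1*21123 = 1/(-23666 + 2*(-72)) - 1*21123 = 1/(-23666 - 144) - 21123 = 1/(-23810) - 21123 = -1/23810 - 21123 = -502938631/23810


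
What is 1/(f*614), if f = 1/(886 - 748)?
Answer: 69/307 ≈ 0.22476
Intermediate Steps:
f = 1/138 ≈ 0.0072464
1/(f*614) = 1/((1/138)*614) = 1/(307/69) = 69/307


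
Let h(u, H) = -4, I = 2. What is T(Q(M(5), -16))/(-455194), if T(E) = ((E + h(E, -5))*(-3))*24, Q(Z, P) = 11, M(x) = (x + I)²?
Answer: 252/227597 ≈ 0.0011072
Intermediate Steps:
M(x) = (2 + x)² (M(x) = (x + 2)² = (2 + x)²)
T(E) = 288 - 72*E (T(E) = ((E - 4)*(-3))*24 = ((-4 + E)*(-3))*24 = (12 - 3*E)*24 = 288 - 72*E)
T(Q(M(5), -16))/(-455194) = (288 - 72*11)/(-455194) = (288 - 792)*(-1/455194) = -504*(-1/455194) = 252/227597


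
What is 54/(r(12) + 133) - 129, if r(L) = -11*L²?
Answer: -187233/1451 ≈ -129.04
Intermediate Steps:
54/(r(12) + 133) - 129 = 54/(-11*12² + 133) - 129 = 54/(-11*144 + 133) - 129 = 54/(-1584 + 133) - 129 = 54/(-1451) - 129 = -1/1451*54 - 129 = -54/1451 - 129 = -187233/1451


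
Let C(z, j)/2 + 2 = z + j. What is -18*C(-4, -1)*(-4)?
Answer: -1008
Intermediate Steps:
C(z, j) = -4 + 2*j + 2*z (C(z, j) = -4 + 2*(z + j) = -4 + 2*(j + z) = -4 + (2*j + 2*z) = -4 + 2*j + 2*z)
-18*C(-4, -1)*(-4) = -18*(-4 + 2*(-1) + 2*(-4))*(-4) = -18*(-4 - 2 - 8)*(-4) = -18*(-14)*(-4) = 252*(-4) = -1008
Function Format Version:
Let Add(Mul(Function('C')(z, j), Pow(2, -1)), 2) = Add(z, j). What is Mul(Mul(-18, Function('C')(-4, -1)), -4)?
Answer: -1008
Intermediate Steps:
Function('C')(z, j) = Add(-4, Mul(2, j), Mul(2, z)) (Function('C')(z, j) = Add(-4, Mul(2, Add(z, j))) = Add(-4, Mul(2, Add(j, z))) = Add(-4, Add(Mul(2, j), Mul(2, z))) = Add(-4, Mul(2, j), Mul(2, z)))
Mul(Mul(-18, Function('C')(-4, -1)), -4) = Mul(Mul(-18, Add(-4, Mul(2, -1), Mul(2, -4))), -4) = Mul(Mul(-18, Add(-4, -2, -8)), -4) = Mul(Mul(-18, -14), -4) = Mul(252, -4) = -1008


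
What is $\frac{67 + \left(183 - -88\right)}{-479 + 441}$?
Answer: $- \frac{169}{19} \approx -8.8947$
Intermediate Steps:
$\frac{67 + \left(183 - -88\right)}{-479 + 441} = \frac{67 + \left(183 + 88\right)}{-38} = \left(67 + 271\right) \left(- \frac{1}{38}\right) = 338 \left(- \frac{1}{38}\right) = - \frac{169}{19}$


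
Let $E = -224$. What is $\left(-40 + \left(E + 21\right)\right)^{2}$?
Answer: $59049$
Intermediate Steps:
$\left(-40 + \left(E + 21\right)\right)^{2} = \left(-40 + \left(-224 + 21\right)\right)^{2} = \left(-40 - 203\right)^{2} = \left(-243\right)^{2} = 59049$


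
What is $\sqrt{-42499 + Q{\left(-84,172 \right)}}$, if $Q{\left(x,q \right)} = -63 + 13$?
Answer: $i \sqrt{42549} \approx 206.27 i$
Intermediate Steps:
$Q{\left(x,q \right)} = -50$
$\sqrt{-42499 + Q{\left(-84,172 \right)}} = \sqrt{-42499 - 50} = \sqrt{-42549} = i \sqrt{42549}$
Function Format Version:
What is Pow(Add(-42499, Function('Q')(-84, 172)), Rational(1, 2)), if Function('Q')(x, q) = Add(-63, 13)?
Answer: Mul(I, Pow(42549, Rational(1, 2))) ≈ Mul(206.27, I)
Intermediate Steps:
Function('Q')(x, q) = -50
Pow(Add(-42499, Function('Q')(-84, 172)), Rational(1, 2)) = Pow(Add(-42499, -50), Rational(1, 2)) = Pow(-42549, Rational(1, 2)) = Mul(I, Pow(42549, Rational(1, 2)))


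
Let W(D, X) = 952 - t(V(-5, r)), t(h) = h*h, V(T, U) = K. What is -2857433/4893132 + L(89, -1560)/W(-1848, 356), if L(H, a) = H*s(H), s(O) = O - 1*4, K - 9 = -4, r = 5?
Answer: 11455901063/1511977788 ≈ 7.5768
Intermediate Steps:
K = 5 (K = 9 - 4 = 5)
s(O) = -4 + O (s(O) = O - 4 = -4 + O)
V(T, U) = 5
L(H, a) = H*(-4 + H)
t(h) = h**2
W(D, X) = 927 (W(D, X) = 952 - 1*5**2 = 952 - 1*25 = 952 - 25 = 927)
-2857433/4893132 + L(89, -1560)/W(-1848, 356) = -2857433/4893132 + (89*(-4 + 89))/927 = -2857433*1/4893132 + (89*85)*(1/927) = -2857433/4893132 + 7565*(1/927) = -2857433/4893132 + 7565/927 = 11455901063/1511977788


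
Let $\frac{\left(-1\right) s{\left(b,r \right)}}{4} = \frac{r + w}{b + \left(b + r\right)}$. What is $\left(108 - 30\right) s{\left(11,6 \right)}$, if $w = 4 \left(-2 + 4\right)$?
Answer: $-156$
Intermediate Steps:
$w = 8$ ($w = 4 \cdot 2 = 8$)
$s{\left(b,r \right)} = - \frac{4 \left(8 + r\right)}{r + 2 b}$ ($s{\left(b,r \right)} = - 4 \frac{r + 8}{b + \left(b + r\right)} = - 4 \frac{8 + r}{r + 2 b} = - \frac{4 \left(8 + r\right)}{r + 2 b}$)
$\left(108 - 30\right) s{\left(11,6 \right)} = \left(108 - 30\right) \frac{4 \left(-8 - 6\right)}{6 + 2 \cdot 11} = 78 \frac{4 \left(-8 - 6\right)}{6 + 22} = 78 \cdot 4 \cdot \frac{1}{28} \left(-14\right) = 78 \left(-2\right) = -156$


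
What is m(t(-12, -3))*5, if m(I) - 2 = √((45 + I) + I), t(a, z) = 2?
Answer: 45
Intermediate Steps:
m(I) = 2 + √(45 + 2*I) (m(I) = 2 + √((45 + I) + I) = 2 + √(45 + 2*I))
m(t(-12, -3))*5 = (2 + √(45 + 2*2))*5 = (2 + √(45 + 4))*5 = (2 + √49)*5 = (2 + 7)*5 = 9*5 = 45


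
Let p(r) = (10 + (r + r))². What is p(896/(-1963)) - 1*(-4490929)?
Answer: 17305524784045/3853369 ≈ 4.4910e+6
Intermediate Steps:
p(r) = (10 + 2*r)²
p(896/(-1963)) - 1*(-4490929) = 4*(5 + 896/(-1963))² - 1*(-4490929) = 4*(5 + 896*(-1/1963))² + 4490929 = 4*(5 - 896/1963)² + 4490929 = 4*(8919/1963)² + 4490929 = 4*(79548561/3853369) + 4490929 = 318194244/3853369 + 4490929 = 17305524784045/3853369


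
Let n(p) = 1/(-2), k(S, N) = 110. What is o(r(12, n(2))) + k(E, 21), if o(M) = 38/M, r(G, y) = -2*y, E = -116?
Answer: 148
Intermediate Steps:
n(p) = -1/2
o(r(12, n(2))) + k(E, 21) = 38/((-2*(-1/2))) + 110 = 38/1 + 110 = 38*1 + 110 = 38 + 110 = 148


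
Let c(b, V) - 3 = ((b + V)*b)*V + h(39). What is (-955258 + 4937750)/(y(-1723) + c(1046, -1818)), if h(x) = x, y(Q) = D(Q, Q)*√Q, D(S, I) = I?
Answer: 5846524692530136/2155190943435952231 + 6861833716*I*√1723/2155190943435952231 ≈ 0.0027128 + 1.3216e-7*I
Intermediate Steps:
y(Q) = Q^(3/2) (y(Q) = Q*√Q = Q^(3/2))
c(b, V) = 42 + V*b*(V + b) (c(b, V) = 3 + (((b + V)*b)*V + 39) = 3 + (((V + b)*b)*V + 39) = 3 + ((b*(V + b))*V + 39) = 3 + (V*b*(V + b) + 39) = 3 + (39 + V*b*(V + b)) = 42 + V*b*(V + b))
(-955258 + 4937750)/(y(-1723) + c(1046, -1818)) = (-955258 + 4937750)/((-1723)^(3/2) + (42 - 1818*1046² + 1046*(-1818)²)) = 3982492/(-1723*I*√1723 + (42 - 1818*1094116 + 1046*3305124)) = 3982492/(-1723*I*√1723 + (42 - 1989102888 + 3457159704)) = 3982492/(-1723*I*√1723 + 1468056858) = 3982492/(1468056858 - 1723*I*√1723)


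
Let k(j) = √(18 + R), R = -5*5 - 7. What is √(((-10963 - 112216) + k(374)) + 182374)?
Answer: √(59195 + I*√14) ≈ 243.3 + 0.0077*I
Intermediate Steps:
R = -32 (R = -25 - 7 = -32)
k(j) = I*√14 (k(j) = √(18 - 32) = √(-14) = I*√14)
√(((-10963 - 112216) + k(374)) + 182374) = √(((-10963 - 112216) + I*√14) + 182374) = √((-123179 + I*√14) + 182374) = √(59195 + I*√14)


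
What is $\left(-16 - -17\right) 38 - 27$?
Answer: $11$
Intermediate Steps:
$\left(-16 - -17\right) 38 - 27 = \left(-16 + 17\right) 38 - 27 = 1 \cdot 38 - 27 = 38 - 27 = 11$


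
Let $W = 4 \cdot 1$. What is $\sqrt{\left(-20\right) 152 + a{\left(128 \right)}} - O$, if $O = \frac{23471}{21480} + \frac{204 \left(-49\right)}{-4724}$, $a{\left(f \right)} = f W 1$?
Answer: $- \frac{81397771}{25367880} + 4 i \sqrt{158} \approx -3.2087 + 50.279 i$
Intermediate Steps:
$W = 4$
$a{\left(f \right)} = 4 f$ ($a{\left(f \right)} = f 4 \cdot 1 = 4 f 1 = 4 f$)
$O = \frac{81397771}{25367880}$ ($O = 23471 \cdot \frac{1}{21480} - - \frac{2499}{1181} = \frac{23471}{21480} + \frac{2499}{1181} = \frac{81397771}{25367880} \approx 3.2087$)
$\sqrt{\left(-20\right) 152 + a{\left(128 \right)}} - O = \sqrt{\left(-20\right) 152 + 4 \cdot 128} - \frac{81397771}{25367880} = \sqrt{-3040 + 512} - \frac{81397771}{25367880} = \sqrt{-2528} - \frac{81397771}{25367880} = 4 i \sqrt{158} - \frac{81397771}{25367880} = - \frac{81397771}{25367880} + 4 i \sqrt{158}$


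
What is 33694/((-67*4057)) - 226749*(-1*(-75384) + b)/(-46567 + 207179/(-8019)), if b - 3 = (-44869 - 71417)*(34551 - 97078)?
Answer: 3593725746844211319225913/101559176284688 ≈ 3.5386e+10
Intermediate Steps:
b = 7271014725 (b = 3 + (-44869 - 71417)*(34551 - 97078) = 3 - 116286*(-62527) = 3 + 7271014722 = 7271014725)
33694/((-67*4057)) - 226749*(-1*(-75384) + b)/(-46567 + 207179/(-8019)) = 33694/((-67*4057)) - 226749*(-1*(-75384) + 7271014725)/(-46567 + 207179/(-8019)) = 33694/(-271819) - 226749*(75384 + 7271014725)/(-46567 + 207179*(-1/8019)) = 33694*(-1/271819) - 226749*7271090109/(-46567 - 207179/8019) = -33694/271819 - 226749/((-373627952/8019*1/7271090109)) = -33694/271819 - 226749/(-373627952/58306871584071) = -33694/271819 - 226749*(-58306871584071/373627952) = -33694/271819 + 13221024824816515179/373627952 = 3593725746844211319225913/101559176284688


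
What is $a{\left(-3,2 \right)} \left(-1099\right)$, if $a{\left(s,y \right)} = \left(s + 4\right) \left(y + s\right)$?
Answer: $1099$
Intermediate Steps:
$a{\left(s,y \right)} = \left(4 + s\right) \left(s + y\right)$
$a{\left(-3,2 \right)} \left(-1099\right) = \left(\left(-3\right)^{2} + 4 \left(-3\right) + 4 \cdot 2 - 6\right) \left(-1099\right) = \left(9 - 12 + 8 - 6\right) \left(-1099\right) = \left(-1\right) \left(-1099\right) = 1099$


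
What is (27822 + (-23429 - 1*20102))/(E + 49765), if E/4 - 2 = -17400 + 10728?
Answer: -15709/23085 ≈ -0.68048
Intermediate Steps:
E = -26680 (E = 8 + 4*(-17400 + 10728) = 8 + 4*(-6672) = 8 - 26688 = -26680)
(27822 + (-23429 - 1*20102))/(E + 49765) = (27822 + (-23429 - 1*20102))/(-26680 + 49765) = (27822 + (-23429 - 20102))/23085 = (27822 - 43531)*(1/23085) = -15709*1/23085 = -15709/23085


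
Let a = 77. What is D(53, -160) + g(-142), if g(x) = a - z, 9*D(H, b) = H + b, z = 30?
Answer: 316/9 ≈ 35.111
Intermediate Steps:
D(H, b) = H/9 + b/9 (D(H, b) = (H + b)/9 = H/9 + b/9)
g(x) = 47 (g(x) = 77 - 1*30 = 77 - 30 = 47)
D(53, -160) + g(-142) = ((⅑)*53 + (⅑)*(-160)) + 47 = (53/9 - 160/9) + 47 = -107/9 + 47 = 316/9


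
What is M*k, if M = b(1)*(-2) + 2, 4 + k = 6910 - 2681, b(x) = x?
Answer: 0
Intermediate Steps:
k = 4225 (k = -4 + (6910 - 2681) = -4 + 4229 = 4225)
M = 0 (M = 1*(-2) + 2 = -2 + 2 = 0)
M*k = 0*4225 = 0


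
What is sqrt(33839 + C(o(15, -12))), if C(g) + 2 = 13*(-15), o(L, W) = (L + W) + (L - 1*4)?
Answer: 3*sqrt(3738) ≈ 183.42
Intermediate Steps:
o(L, W) = -4 + W + 2*L (o(L, W) = (L + W) + (L - 4) = (L + W) + (-4 + L) = -4 + W + 2*L)
C(g) = -197 (C(g) = -2 + 13*(-15) = -2 - 195 = -197)
sqrt(33839 + C(o(15, -12))) = sqrt(33839 - 197) = sqrt(33642) = 3*sqrt(3738)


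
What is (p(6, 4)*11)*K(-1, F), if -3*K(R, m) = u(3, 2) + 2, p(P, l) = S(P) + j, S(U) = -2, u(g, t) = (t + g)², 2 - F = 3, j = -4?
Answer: 594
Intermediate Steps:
F = -1 (F = 2 - 1*3 = 2 - 3 = -1)
u(g, t) = (g + t)²
p(P, l) = -6 (p(P, l) = -2 - 4 = -6)
K(R, m) = -9 (K(R, m) = -((3 + 2)² + 2)/3 = -(5² + 2)/3 = -(25 + 2)/3 = -⅓*27 = -9)
(p(6, 4)*11)*K(-1, F) = -6*11*(-9) = -66*(-9) = 594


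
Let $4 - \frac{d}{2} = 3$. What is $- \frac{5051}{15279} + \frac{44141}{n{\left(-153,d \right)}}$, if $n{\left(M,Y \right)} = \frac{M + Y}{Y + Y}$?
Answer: $- \frac{2698484057}{2307129} \approx -1169.6$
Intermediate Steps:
$d = 2$ ($d = 8 - 6 = 2$)
$n{\left(M,Y \right)} = \frac{M + Y}{2 Y}$
$- \frac{5051}{15279} + \frac{44141}{n{\left(-153,d \right)}} = - \frac{5051}{15279} + \frac{44141}{\frac{1}{2} \cdot \frac{1}{2} \left(-153 + 2\right)} = \left(-5051\right) \frac{1}{15279} + \frac{44141}{\frac{1}{2} \cdot \frac{1}{2} \left(-151\right)} = - \frac{5051}{15279} + \frac{44141}{- \frac{151}{4}} = - \frac{5051}{15279} + 44141 \left(- \frac{4}{151}\right) = - \frac{5051}{15279} - \frac{176564}{151} = - \frac{2698484057}{2307129}$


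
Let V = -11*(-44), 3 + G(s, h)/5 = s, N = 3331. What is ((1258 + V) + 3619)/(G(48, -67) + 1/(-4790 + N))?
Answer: 7821699/328274 ≈ 23.827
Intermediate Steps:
G(s, h) = -15 + 5*s
V = 484
((1258 + V) + 3619)/(G(48, -67) + 1/(-4790 + N)) = ((1258 + 484) + 3619)/((-15 + 5*48) + 1/(-4790 + 3331)) = (1742 + 3619)/((-15 + 240) + 1/(-1459)) = 5361/(225 - 1/1459) = 5361/(328274/1459) = 5361*(1459/328274) = 7821699/328274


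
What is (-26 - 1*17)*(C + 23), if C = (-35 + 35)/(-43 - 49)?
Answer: -989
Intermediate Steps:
C = 0 (C = 0/(-92) = 0*(-1/92) = 0)
(-26 - 1*17)*(C + 23) = (-26 - 1*17)*(0 + 23) = (-26 - 17)*23 = -43*23 = -989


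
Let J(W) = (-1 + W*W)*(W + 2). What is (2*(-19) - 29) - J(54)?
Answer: -163307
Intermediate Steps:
J(W) = (-1 + W²)*(2 + W)
(2*(-19) - 29) - J(54) = (2*(-19) - 29) - (-2 + 54³ - 1*54 + 2*54²) = (-38 - 29) - (-2 + 157464 - 54 + 2*2916) = -67 - (-2 + 157464 - 54 + 5832) = -67 - 1*163240 = -67 - 163240 = -163307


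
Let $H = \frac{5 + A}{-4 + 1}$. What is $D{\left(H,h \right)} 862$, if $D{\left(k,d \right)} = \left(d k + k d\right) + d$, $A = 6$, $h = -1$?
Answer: $\frac{16378}{3} \approx 5459.3$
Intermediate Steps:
$H = - \frac{11}{3}$ ($H = \frac{5 + 6}{-4 + 1} = \frac{11}{-3} = 11 \left(- \frac{1}{3}\right) = - \frac{11}{3} \approx -3.6667$)
$D{\left(k,d \right)} = d + 2 d k$ ($D{\left(k,d \right)} = \left(d k + d k\right) + d = 2 d k + d = d + 2 d k$)
$D{\left(H,h \right)} 862 = - (1 + 2 \left(- \frac{11}{3}\right)) 862 = - (1 - \frac{22}{3}) 862 = \left(-1\right) \left(- \frac{19}{3}\right) 862 = \frac{19}{3} \cdot 862 = \frac{16378}{3}$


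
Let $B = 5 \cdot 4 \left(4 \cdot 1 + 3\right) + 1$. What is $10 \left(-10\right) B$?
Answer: $-14100$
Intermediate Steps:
$B = 141$ ($B = 5 \cdot 4 \left(4 + 3\right) + 1 = 5 \cdot 4 \cdot 7 + 1 = 5 \cdot 28 + 1 = 140 + 1 = 141$)
$10 \left(-10\right) B = 10 \left(-10\right) 141 = \left(-100\right) 141 = -14100$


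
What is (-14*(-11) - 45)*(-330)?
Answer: -35970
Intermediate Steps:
(-14*(-11) - 45)*(-330) = (154 - 45)*(-330) = 109*(-330) = -35970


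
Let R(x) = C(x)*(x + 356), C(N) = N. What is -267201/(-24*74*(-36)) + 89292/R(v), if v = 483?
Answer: -542702425/137085888 ≈ -3.9589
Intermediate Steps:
R(x) = x*(356 + x) (R(x) = x*(x + 356) = x*(356 + x))
-267201/(-24*74*(-36)) + 89292/R(v) = -267201/(-24*74*(-36)) + 89292/((483*(356 + 483))) = -267201/((-1776*(-36))) + 89292/((483*839)) = -267201/63936 + 89292/405237 = -267201*1/63936 + 89292*(1/405237) = -29689/7104 + 4252/19297 = -542702425/137085888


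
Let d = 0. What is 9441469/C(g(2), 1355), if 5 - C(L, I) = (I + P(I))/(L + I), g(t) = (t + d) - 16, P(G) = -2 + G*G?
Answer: -12661009929/1830673 ≈ -6916.0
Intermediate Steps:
P(G) = -2 + G**2
g(t) = -16 + t (g(t) = (t + 0) - 16 = t - 16 = -16 + t)
C(L, I) = 5 - (-2 + I + I**2)/(I + L) (C(L, I) = 5 - (I + (-2 + I**2))/(L + I) = 5 - (-2 + I + I**2)/(I + L))
9441469/C(g(2), 1355) = 9441469/(((2 - 1*1355**2 + 4*1355 + 5*(-16 + 2))/(1355 + (-16 + 2)))) = 9441469/(((2 - 1*1836025 + 5420 + 5*(-14))/(1355 - 14))) = 9441469/(((2 - 1836025 + 5420 - 70)/1341)) = 9441469/(((1/1341)*(-1830673))) = 9441469/(-1830673/1341) = 9441469*(-1341/1830673) = -12661009929/1830673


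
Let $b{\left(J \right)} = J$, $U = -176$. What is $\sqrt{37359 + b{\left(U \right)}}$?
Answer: $19 \sqrt{103} \approx 192.83$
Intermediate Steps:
$\sqrt{37359 + b{\left(U \right)}} = \sqrt{37359 - 176} = \sqrt{37183} = 19 \sqrt{103}$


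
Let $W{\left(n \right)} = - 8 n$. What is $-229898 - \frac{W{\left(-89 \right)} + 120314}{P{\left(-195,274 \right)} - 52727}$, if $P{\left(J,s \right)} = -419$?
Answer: $- \frac{6109019041}{26573} \approx -2.299 \cdot 10^{5}$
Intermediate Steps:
$-229898 - \frac{W{\left(-89 \right)} + 120314}{P{\left(-195,274 \right)} - 52727} = -229898 - \frac{\left(-8\right) \left(-89\right) + 120314}{-419 - 52727} = -229898 - \frac{712 + 120314}{-53146} = -229898 - 121026 \left(- \frac{1}{53146}\right) = -229898 - - \frac{60513}{26573} = -229898 + \frac{60513}{26573} = - \frac{6109019041}{26573}$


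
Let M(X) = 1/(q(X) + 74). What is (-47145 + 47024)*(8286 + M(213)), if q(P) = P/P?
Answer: -75195571/75 ≈ -1.0026e+6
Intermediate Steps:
q(P) = 1
M(X) = 1/75 (M(X) = 1/(1 + 74) = 1/75)
(-47145 + 47024)*(8286 + M(213)) = (-47145 + 47024)*(8286 + 1/75) = -121*621451/75 = -75195571/75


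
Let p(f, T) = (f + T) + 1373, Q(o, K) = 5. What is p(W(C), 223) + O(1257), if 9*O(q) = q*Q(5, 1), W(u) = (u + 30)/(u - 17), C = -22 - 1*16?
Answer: 378589/165 ≈ 2294.5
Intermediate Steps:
C = -38 (C = -22 - 16 = -38)
W(u) = (30 + u)/(-17 + u)
O(q) = 5*q/9 (O(q) = (q*5)/9 = (5*q)/9 = 5*q/9)
p(f, T) = 1373 + T + f (p(f, T) = (T + f) + 1373 = 1373 + T + f)
p(W(C), 223) + O(1257) = (1373 + 223 + (30 - 38)/(-17 - 38)) + (5/9)*1257 = (1373 + 223 - 8/(-55)) + 2095/3 = (1373 + 223 - 1/55*(-8)) + 2095/3 = (1373 + 223 + 8/55) + 2095/3 = 87788/55 + 2095/3 = 378589/165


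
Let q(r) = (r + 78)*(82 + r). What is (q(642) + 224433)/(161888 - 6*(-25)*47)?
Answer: 745713/168938 ≈ 4.4141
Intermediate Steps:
q(r) = (78 + r)*(82 + r)
(q(642) + 224433)/(161888 - 6*(-25)*47) = ((6396 + 642² + 160*642) + 224433)/(161888 - 6*(-25)*47) = ((6396 + 412164 + 102720) + 224433)/(161888 + 150*47) = (521280 + 224433)/(161888 + 7050) = 745713/168938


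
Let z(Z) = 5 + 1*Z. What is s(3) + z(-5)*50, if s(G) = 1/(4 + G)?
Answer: 1/7 ≈ 0.14286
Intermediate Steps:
z(Z) = 5 + Z
s(3) + z(-5)*50 = 1/(4 + 3) + (5 - 5)*50 = 1/7 + 0*50 = 1/7 + 0 = 1/7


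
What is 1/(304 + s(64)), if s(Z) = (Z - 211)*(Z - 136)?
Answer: 1/10888 ≈ 9.1844e-5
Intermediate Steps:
s(Z) = (-211 + Z)*(-136 + Z)
1/(304 + s(64)) = 1/(304 + (28696 + 64**2 - 347*64)) = 1/(304 + (28696 + 4096 - 22208)) = 1/(304 + 10584) = 1/10888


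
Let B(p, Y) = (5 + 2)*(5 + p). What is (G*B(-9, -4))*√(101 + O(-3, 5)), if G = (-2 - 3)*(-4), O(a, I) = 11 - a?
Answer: -560*√115 ≈ -6005.3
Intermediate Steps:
B(p, Y) = 35 + 7*p (B(p, Y) = 7*(5 + p) = 35 + 7*p)
G = 20 (G = -5*(-4) = 20)
(G*B(-9, -4))*√(101 + O(-3, 5)) = (20*(35 + 7*(-9)))*√(101 + (11 - 1*(-3))) = (20*(35 - 63))*√(101 + (11 + 3)) = (20*(-28))*√(101 + 14) = -560*√115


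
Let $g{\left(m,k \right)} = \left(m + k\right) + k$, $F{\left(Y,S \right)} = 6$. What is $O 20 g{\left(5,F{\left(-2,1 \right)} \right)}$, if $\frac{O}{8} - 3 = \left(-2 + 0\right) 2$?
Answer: $-2720$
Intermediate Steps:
$O = -8$ ($O = 24 + 8 \left(-2 + 0\right) 2 = 24 + 8 \left(\left(-2\right) 2\right) = 24 + 8 \left(-4\right) = 24 - 32 = -8$)
$g{\left(m,k \right)} = m + 2 k$ ($g{\left(m,k \right)} = \left(k + m\right) + k = m + 2 k$)
$O 20 g{\left(5,F{\left(-2,1 \right)} \right)} = \left(-8\right) 20 \left(5 + 2 \cdot 6\right) = - 160 \left(5 + 12\right) = \left(-160\right) 17 = -2720$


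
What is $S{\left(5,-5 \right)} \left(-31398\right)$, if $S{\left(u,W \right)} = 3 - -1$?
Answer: $-125592$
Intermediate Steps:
$S{\left(u,W \right)} = 4$ ($S{\left(u,W \right)} = 3 + 1 = 4$)
$S{\left(5,-5 \right)} \left(-31398\right) = 4 \left(-31398\right) = -125592$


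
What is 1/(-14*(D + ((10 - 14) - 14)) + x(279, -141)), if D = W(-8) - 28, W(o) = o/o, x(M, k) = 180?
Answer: 1/810 ≈ 0.0012346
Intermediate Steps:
W(o) = 1
D = -27 (D = 1 - 28 = -27)
1/(-14*(D + ((10 - 14) - 14)) + x(279, -141)) = 1/(-14*(-27 + ((10 - 14) - 14)) + 180) = 1/(-14*(-27 + (-4 - 14)) + 180) = 1/(-14*(-27 - 18) + 180) = 1/(-14*(-45) + 180) = 1/(630 + 180) = 1/810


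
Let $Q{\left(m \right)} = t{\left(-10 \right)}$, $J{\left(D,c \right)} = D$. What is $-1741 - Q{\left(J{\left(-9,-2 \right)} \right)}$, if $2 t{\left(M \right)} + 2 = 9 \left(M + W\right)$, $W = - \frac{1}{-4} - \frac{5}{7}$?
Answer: $- \frac{94803}{56} \approx -1692.9$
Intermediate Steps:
$W = - \frac{13}{28}$ ($W = \left(-1\right) \left(- \frac{1}{4}\right) - \frac{5}{7} = \frac{1}{4} - \frac{5}{7} = - \frac{13}{28} \approx -0.46429$)
$t{\left(M \right)} = - \frac{173}{56} + \frac{9 M}{2}$ ($t{\left(M \right)} = -1 + \frac{9 \left(M - \frac{13}{28}\right)}{2} = -1 + \frac{9 \left(- \frac{13}{28} + M\right)}{2} = -1 + \frac{- \frac{117}{28} + 9 M}{2} = -1 + \left(- \frac{117}{56} + \frac{9 M}{2}\right) = - \frac{173}{56} + \frac{9 M}{2}$)
$Q{\left(m \right)} = - \frac{2693}{56}$ ($Q{\left(m \right)} = - \frac{173}{56} + \frac{9}{2} \left(-10\right) = - \frac{173}{56} - 45 = - \frac{2693}{56}$)
$-1741 - Q{\left(J{\left(-9,-2 \right)} \right)} = -1741 - - \frac{2693}{56} = -1741 + \frac{2693}{56} = - \frac{94803}{56}$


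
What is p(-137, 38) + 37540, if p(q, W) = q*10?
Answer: 36170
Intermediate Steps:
p(q, W) = 10*q
p(-137, 38) + 37540 = 10*(-137) + 37540 = -1370 + 37540 = 36170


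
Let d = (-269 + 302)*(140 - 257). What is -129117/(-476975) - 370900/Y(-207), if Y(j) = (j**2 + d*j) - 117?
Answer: -68198807297/401593394025 ≈ -0.16982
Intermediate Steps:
d = -3861 (d = 33*(-117) = -3861)
Y(j) = -117 + j**2 - 3861*j (Y(j) = (j**2 - 3861*j) - 117 = -117 + j**2 - 3861*j)
-129117/(-476975) - 370900/Y(-207) = -129117/(-476975) - 370900/(-117 + (-207)**2 - 3861*(-207)) = -129117*(-1/476975) - 370900/(-117 + 42849 + 799227) = 129117/476975 - 370900/841959 = -68198807297/401593394025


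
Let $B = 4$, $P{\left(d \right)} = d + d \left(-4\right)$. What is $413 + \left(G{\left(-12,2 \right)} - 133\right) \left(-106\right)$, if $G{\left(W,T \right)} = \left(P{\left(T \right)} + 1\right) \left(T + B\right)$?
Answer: $17691$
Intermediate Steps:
$P{\left(d \right)} = - 3 d$ ($P{\left(d \right)} = d - 4 d = - 3 d$)
$G{\left(W,T \right)} = \left(1 - 3 T\right) \left(4 + T\right)$ ($G{\left(W,T \right)} = \left(- 3 T + 1\right) \left(T + 4\right) = \left(1 - 3 T\right) \left(4 + T\right)$)
$413 + \left(G{\left(-12,2 \right)} - 133\right) \left(-106\right) = 413 + \left(\left(4 - 22 - 3 \cdot 2^{2}\right) - 133\right) \left(-106\right) = 413 + \left(\left(4 - 22 - 12\right) - 133\right) \left(-106\right) = 413 + \left(-30 - 133\right) \left(-106\right) = 413 - -17278 = 413 + 17278 = 17691$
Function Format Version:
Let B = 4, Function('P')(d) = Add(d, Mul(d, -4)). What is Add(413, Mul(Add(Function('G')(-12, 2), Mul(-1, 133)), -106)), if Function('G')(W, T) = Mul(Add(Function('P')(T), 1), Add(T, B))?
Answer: 17691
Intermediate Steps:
Function('P')(d) = Mul(-3, d) (Function('P')(d) = Add(d, Mul(-4, d)) = Mul(-3, d))
Function('G')(W, T) = Mul(Add(1, Mul(-3, T)), Add(4, T)) (Function('G')(W, T) = Mul(Add(Mul(-3, T), 1), Add(T, 4)) = Mul(Add(1, Mul(-3, T)), Add(4, T)))
Add(413, Mul(Add(Function('G')(-12, 2), Mul(-1, 133)), -106)) = Add(413, Mul(Add(Add(4, Mul(-11, 2), Mul(-3, Pow(2, 2))), Mul(-1, 133)), -106)) = Add(413, Mul(Add(Add(4, -22, Mul(-3, 4)), -133), -106)) = Add(413, Mul(Add(Add(4, -22, -12), -133), -106)) = Add(413, Mul(Add(-30, -133), -106)) = Add(413, Mul(-163, -106)) = Add(413, 17278) = 17691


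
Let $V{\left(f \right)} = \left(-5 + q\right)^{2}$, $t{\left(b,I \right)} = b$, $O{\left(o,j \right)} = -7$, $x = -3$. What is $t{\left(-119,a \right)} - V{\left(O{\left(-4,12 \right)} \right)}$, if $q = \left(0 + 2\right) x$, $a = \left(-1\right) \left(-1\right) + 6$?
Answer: $-240$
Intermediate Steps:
$a = 7$ ($a = 1 + 6 = 7$)
$q = -6$ ($q = \left(0 + 2\right) \left(-3\right) = 2 \left(-3\right) = -6$)
$V{\left(f \right)} = 121$ ($V{\left(f \right)} = \left(-5 - 6\right)^{2} = \left(-11\right)^{2} = 121$)
$t{\left(-119,a \right)} - V{\left(O{\left(-4,12 \right)} \right)} = -119 - 121 = -240$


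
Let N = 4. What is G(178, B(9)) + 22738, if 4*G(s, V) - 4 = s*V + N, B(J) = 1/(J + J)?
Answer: 818729/36 ≈ 22742.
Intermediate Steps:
B(J) = 1/(2*J)
G(s, V) = 2 + V*s/4 (G(s, V) = 1 + (s*V + 4)/4 = 1 + (V*s + 4)/4 = 1 + (4 + V*s)/4 = 1 + (1 + V*s/4) = 2 + V*s/4)
G(178, B(9)) + 22738 = (2 + (¼)*((½)/9)*178) + 22738 = (2 + (¼)*((½)*(⅑))*178) + 22738 = (2 + (¼)*(1/18)*178) + 22738 = (2 + 89/36) + 22738 = 161/36 + 22738 = 818729/36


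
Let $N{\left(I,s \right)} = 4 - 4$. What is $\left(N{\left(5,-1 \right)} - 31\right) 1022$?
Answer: $-31682$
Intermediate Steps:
$N{\left(I,s \right)} = 0$
$\left(N{\left(5,-1 \right)} - 31\right) 1022 = \left(0 - 31\right) 1022 = \left(-31\right) 1022 = -31682$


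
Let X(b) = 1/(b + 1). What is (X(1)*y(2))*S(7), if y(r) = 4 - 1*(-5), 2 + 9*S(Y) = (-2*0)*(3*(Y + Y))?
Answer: -1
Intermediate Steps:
S(Y) = -2/9 (S(Y) = -2/9 + ((-2*0)*(3*(Y + Y)))/9 = -2/9 + (0*(3*(2*Y)))/9 = -2/9 + (0*(6*Y))/9 = -2/9 + (1/9)*0 = -2/9 + 0 = -2/9)
y(r) = 9 (y(r) = 4 + 5 = 9)
X(b) = 1/(1 + b)
(X(1)*y(2))*S(7) = (9/(1 + 1))*(-2/9) = (9/2)*(-2/9) = -1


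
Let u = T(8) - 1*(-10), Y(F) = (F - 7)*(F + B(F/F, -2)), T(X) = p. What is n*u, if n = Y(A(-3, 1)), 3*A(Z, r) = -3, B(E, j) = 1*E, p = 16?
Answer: 0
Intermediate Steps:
T(X) = 16
B(E, j) = E
A(Z, r) = -1 (A(Z, r) = (⅓)*(-3) = -1)
Y(F) = (1 + F)*(-7 + F) (Y(F) = (F - 7)*(F + F/F) = (-7 + F)*(F + 1) = (-7 + F)*(1 + F) = (1 + F)*(-7 + F))
n = 0 (n = -7 + (-1)² - 6*(-1) = -7 + 1 + 6 = 0)
u = 26 (u = 16 - 1*(-10) = 16 + 10 = 26)
n*u = 0*26 = 0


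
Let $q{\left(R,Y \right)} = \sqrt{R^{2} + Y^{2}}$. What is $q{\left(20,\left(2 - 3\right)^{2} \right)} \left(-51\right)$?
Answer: $- 51 \sqrt{401} \approx -1021.3$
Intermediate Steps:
$q{\left(20,\left(2 - 3\right)^{2} \right)} \left(-51\right) = \sqrt{20^{2} + \left(\left(2 - 3\right)^{2}\right)^{2}} \left(-51\right) = \sqrt{400 + \left(\left(-1\right)^{2}\right)^{2}} \left(-51\right) = \sqrt{400 + 1^{2}} \left(-51\right) = \sqrt{400 + 1} \left(-51\right) = \sqrt{401} \left(-51\right) = - 51 \sqrt{401}$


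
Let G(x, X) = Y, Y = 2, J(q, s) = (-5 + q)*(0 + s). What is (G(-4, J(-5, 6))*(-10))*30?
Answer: -600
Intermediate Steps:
J(q, s) = s*(-5 + q) (J(q, s) = (-5 + q)*s = s*(-5 + q))
G(x, X) = 2
(G(-4, J(-5, 6))*(-10))*30 = (2*(-10))*30 = -20*30 = -600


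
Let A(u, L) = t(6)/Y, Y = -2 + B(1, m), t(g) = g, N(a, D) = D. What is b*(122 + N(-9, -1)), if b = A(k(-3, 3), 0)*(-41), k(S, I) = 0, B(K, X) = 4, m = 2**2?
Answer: -14883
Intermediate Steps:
m = 4
Y = 2 (Y = -2 + 4 = 2)
A(u, L) = 3 (A(u, L) = 6/2 = 6*(1/2) = 3)
b = -123 (b = 3*(-41) = -123)
b*(122 + N(-9, -1)) = -123*(122 - 1) = -123*121 = -14883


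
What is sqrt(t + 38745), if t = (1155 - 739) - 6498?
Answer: sqrt(32663) ≈ 180.73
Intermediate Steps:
t = -6082 (t = 416 - 6498 = -6082)
sqrt(t + 38745) = sqrt(-6082 + 38745) = sqrt(32663)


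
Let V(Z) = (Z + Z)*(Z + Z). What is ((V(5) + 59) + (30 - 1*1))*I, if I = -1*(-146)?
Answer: 27448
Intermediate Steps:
V(Z) = 4*Z² (V(Z) = (2*Z)*(2*Z) = 4*Z²)
I = 146
((V(5) + 59) + (30 - 1*1))*I = ((4*5² + 59) + (30 - 1*1))*146 = ((4*25 + 59) + (30 - 1))*146 = ((100 + 59) + 29)*146 = (159 + 29)*146 = 188*146 = 27448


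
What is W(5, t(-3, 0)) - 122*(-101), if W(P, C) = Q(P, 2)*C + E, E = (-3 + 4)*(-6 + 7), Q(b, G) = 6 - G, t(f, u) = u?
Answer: 12323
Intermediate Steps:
E = 1 (E = 1*1 = 1)
W(P, C) = 1 + 4*C (W(P, C) = (6 - 1*2)*C + 1 = (6 - 2)*C + 1 = 4*C + 1 = 1 + 4*C)
W(5, t(-3, 0)) - 122*(-101) = (1 + 4*0) - 122*(-101) = (1 + 0) + 12322 = 1 + 12322 = 12323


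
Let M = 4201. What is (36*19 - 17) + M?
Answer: 4868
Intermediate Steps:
(36*19 - 17) + M = (36*19 - 17) + 4201 = (684 - 17) + 4201 = 667 + 4201 = 4868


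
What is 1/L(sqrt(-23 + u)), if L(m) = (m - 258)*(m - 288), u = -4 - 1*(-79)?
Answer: 18589/1378328176 + 273*sqrt(13)/1378328176 ≈ 1.4201e-5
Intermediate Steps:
u = 75 (u = -4 + 79 = 75)
L(m) = (-288 + m)*(-258 + m) (L(m) = (-258 + m)*(-288 + m) = (-288 + m)*(-258 + m))
1/L(sqrt(-23 + u)) = 1/(74304 + (sqrt(-23 + 75))**2 - 546*sqrt(-23 + 75)) = 1/(74304 + (sqrt(52))**2 - 1092*sqrt(13)) = 1/(74304 + (2*sqrt(13))**2 - 1092*sqrt(13)) = 1/(74304 + 52 - 1092*sqrt(13)) = 1/(74356 - 1092*sqrt(13))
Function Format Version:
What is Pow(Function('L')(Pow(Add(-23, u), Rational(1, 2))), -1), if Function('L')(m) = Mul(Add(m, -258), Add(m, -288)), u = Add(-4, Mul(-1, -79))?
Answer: Add(Rational(18589, 1378328176), Mul(Rational(273, 1378328176), Pow(13, Rational(1, 2)))) ≈ 1.4201e-5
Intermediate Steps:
u = 75 (u = Add(-4, 79) = 75)
Function('L')(m) = Mul(Add(-288, m), Add(-258, m)) (Function('L')(m) = Mul(Add(-258, m), Add(-288, m)) = Mul(Add(-288, m), Add(-258, m)))
Pow(Function('L')(Pow(Add(-23, u), Rational(1, 2))), -1) = Pow(Add(74304, Pow(Pow(Add(-23, 75), Rational(1, 2)), 2), Mul(-546, Pow(Add(-23, 75), Rational(1, 2)))), -1) = Pow(Add(74304, Pow(Pow(52, Rational(1, 2)), 2), Mul(-546, Pow(52, Rational(1, 2)))), -1) = Pow(Add(74304, Pow(Mul(2, Pow(13, Rational(1, 2))), 2), Mul(-546, Mul(2, Pow(13, Rational(1, 2))))), -1) = Pow(Add(74304, 52, Mul(-1092, Pow(13, Rational(1, 2)))), -1) = Pow(Add(74356, Mul(-1092, Pow(13, Rational(1, 2)))), -1)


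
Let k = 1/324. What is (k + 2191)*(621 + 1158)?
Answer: 420961805/108 ≈ 3.8978e+6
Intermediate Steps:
k = 1/324 ≈ 0.0030864
(k + 2191)*(621 + 1158) = (1/324 + 2191)*(621 + 1158) = (709885/324)*1779 = 420961805/108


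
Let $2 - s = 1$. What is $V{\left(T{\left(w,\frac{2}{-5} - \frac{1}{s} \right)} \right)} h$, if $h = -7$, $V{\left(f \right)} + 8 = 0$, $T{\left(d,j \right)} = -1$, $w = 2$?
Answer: $56$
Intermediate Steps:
$s = 1$ ($s = 2 - 1 = 1$)
$V{\left(f \right)} = -8$ ($V{\left(f \right)} = -8 + 0 = -8$)
$V{\left(T{\left(w,\frac{2}{-5} - \frac{1}{s} \right)} \right)} h = \left(-8\right) \left(-7\right) = 56$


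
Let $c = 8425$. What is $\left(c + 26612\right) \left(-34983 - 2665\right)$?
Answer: $-1319072976$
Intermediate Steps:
$\left(c + 26612\right) \left(-34983 - 2665\right) = \left(8425 + 26612\right) \left(-34983 - 2665\right) = 35037 \left(-37648\right) = -1319072976$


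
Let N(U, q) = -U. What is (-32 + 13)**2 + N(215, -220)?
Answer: 146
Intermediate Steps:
(-32 + 13)**2 + N(215, -220) = (-32 + 13)**2 - 1*215 = (-19)**2 - 215 = 361 - 215 = 146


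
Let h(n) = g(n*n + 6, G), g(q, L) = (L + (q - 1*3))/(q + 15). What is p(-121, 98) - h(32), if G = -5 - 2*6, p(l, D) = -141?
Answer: -29671/209 ≈ -141.97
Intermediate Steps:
G = -17 (G = -5 - 12 = -17)
g(q, L) = (-3 + L + q)/(15 + q) (g(q, L) = (L + (q - 3))/(15 + q) = (L + (-3 + q))/(15 + q) = (-3 + L + q)/(15 + q))
h(n) = (-14 + n²)/(21 + n²) (h(n) = (-3 - 17 + (n*n + 6))/(15 + (n*n + 6)) = (-3 - 17 + (n² + 6))/(15 + (n² + 6)) = (-3 - 17 + (6 + n²))/(15 + (6 + n²)) = (-14 + n²)/(21 + n²))
p(-121, 98) - h(32) = -141 - (-14 + 32²)/(21 + 32²) = -141 - (-14 + 1024)/(21 + 1024) = -141 - 1010/1045 = -141 - 1*202/209 = -141 - 202/209 = -29671/209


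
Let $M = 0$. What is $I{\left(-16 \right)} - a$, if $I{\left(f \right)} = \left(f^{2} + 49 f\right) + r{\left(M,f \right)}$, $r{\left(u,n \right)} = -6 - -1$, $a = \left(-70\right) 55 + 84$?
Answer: $3233$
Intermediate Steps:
$a = -3766$ ($a = -3850 + 84 = -3766$)
$r{\left(u,n \right)} = -5$ ($r{\left(u,n \right)} = -6 + 1 = -5$)
$I{\left(f \right)} = -5 + f^{2} + 49 f$ ($I{\left(f \right)} = \left(f^{2} + 49 f\right) - 5 = -5 + f^{2} + 49 f$)
$I{\left(-16 \right)} - a = \left(-5 + \left(-16\right)^{2} + 49 \left(-16\right)\right) - -3766 = \left(-5 + 256 - 784\right) + 3766 = -533 + 3766 = 3233$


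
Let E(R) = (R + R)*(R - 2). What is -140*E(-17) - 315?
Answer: -90755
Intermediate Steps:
E(R) = 2*R*(-2 + R) (E(R) = (2*R)*(-2 + R) = 2*R*(-2 + R))
-140*E(-17) - 315 = -280*(-17)*(-2 - 17) - 315 = -280*(-17)*(-19) - 315 = -140*646 - 315 = -90440 - 315 = -90755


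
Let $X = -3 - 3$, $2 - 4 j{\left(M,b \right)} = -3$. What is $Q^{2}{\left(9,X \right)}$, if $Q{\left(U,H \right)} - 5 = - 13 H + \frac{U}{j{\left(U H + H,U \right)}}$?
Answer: $\frac{203401}{25} \approx 8136.0$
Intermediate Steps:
$j{\left(M,b \right)} = \frac{5}{4}$ ($j{\left(M,b \right)} = \frac{1}{2} - - \frac{3}{4} = \frac{1}{2} + \frac{3}{4} = \frac{5}{4}$)
$X = -6$ ($X = -3 - 3 = -6$)
$Q{\left(U,H \right)} = 5 - 13 H + \frac{4 U}{5}$ ($Q{\left(U,H \right)} = 5 - \left(13 H - \frac{U}{\frac{5}{4}}\right) = 5 - \left(13 H - U \frac{4}{5}\right) = 5 - \left(13 H - \frac{4 U}{5}\right) = 5 - 13 H + \frac{4 U}{5}$)
$Q^{2}{\left(9,X \right)} = \left(5 - -78 + \frac{4}{5} \cdot 9\right)^{2} = \left(5 + 78 + \frac{36}{5}\right)^{2} = \left(\frac{451}{5}\right)^{2} = \frac{203401}{25}$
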